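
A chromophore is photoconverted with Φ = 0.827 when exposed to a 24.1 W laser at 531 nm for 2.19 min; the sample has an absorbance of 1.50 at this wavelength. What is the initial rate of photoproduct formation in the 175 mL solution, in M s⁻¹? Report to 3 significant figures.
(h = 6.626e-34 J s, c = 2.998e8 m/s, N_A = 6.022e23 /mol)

Photon energy at 531 nm: hc/λ = (6.626e-34)(2.998e8)/(531e-9) = 3.741e-19 J.
Energy delivered: (24.1 W)(131.4 s) = 3167 J.
Photons incident: 3167 / 3.741e-19 = 8.466e21, i.e. 8.466e21/6.022e23 = 0.01406 mol.
Fraction absorbed: 1 − 10^(−1.50) = 0.9684.
Photons absorbed: 0.9684 × 0.01406 = 0.01362 mol.
Product formed: 0.827 × 0.01362 = 0.01126 mol.
Rate: 0.01126 mol / (131.4 s × 0.175 L) = 4.90e-4 M s⁻¹.

4.90e-4 M s⁻¹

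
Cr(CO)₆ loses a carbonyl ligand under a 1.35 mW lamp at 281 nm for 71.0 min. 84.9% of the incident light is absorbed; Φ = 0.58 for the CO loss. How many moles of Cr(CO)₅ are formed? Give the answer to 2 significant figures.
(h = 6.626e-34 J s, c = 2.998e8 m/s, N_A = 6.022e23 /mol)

Photon energy at 281 nm: hc/λ = (6.626e-34)(2.998e8)/(281e-9) = 7.069e-19 J.
Energy delivered: (1.35 mW)(4260 s) = 5.751 J.
Photons incident: 5.751 / 7.069e-19 = 8.136e18, i.e. 8.136e18/6.022e23 = 1.351e-5 mol.
Photons absorbed: 0.849 × 1.351e-5 = 1.147e-5 mol.
Product: Φ × n_abs = 0.58 × 1.147e-5 = 6.653e-6 mol.

6.7e-6 mol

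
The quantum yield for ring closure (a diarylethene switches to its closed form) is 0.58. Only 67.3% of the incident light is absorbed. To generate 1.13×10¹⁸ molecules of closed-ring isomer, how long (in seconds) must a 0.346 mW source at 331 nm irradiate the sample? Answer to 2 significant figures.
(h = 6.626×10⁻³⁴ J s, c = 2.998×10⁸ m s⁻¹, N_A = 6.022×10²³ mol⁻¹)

t ≈ 5000 s

Product: 1.13×10¹⁸ / 6.022×10²³ = 1.876×10⁻⁶ mol.
Photons that must be absorbed: 1.876×10⁻⁶ / 0.58 = 3.234×10⁻⁶ mol.
Incident photons needed: 3.234×10⁻⁶ / 0.673 = 4.805×10⁻⁶ mol.
Photon energy: hc/λ = 6.001×10⁻¹⁹ J; per mole, 3.614×10⁵ J mol⁻¹.
Energy required: 4.805×10⁻⁶ × 3.614×10⁵ = 1.737 J.
Time: 1.737 J / 0.000346 W = 5000 s.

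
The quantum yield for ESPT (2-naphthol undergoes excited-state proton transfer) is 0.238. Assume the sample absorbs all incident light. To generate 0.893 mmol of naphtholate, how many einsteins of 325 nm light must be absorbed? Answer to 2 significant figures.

0.0038 einstein

Product: 0.893 mmol = 8.93×10⁻⁴ mol.
Photons that must be absorbed: 8.93×10⁻⁴ / 0.238 = 0.003752 mol.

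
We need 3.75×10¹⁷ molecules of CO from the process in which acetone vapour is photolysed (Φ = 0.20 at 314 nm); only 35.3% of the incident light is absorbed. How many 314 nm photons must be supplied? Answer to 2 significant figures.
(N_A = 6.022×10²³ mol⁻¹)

5.3×10¹⁸ photons

Product: 3.75×10¹⁷ / 6.022×10²³ = 6.227×10⁻⁷ mol.
Photons that must be absorbed: 6.227×10⁻⁷ / 0.20 = 3.114×10⁻⁶ mol.
Incident photons needed: 3.114×10⁻⁶ / 0.353 = 8.822×10⁻⁶ mol.
Photon count: 8.822×10⁻⁶ × 6.022×10²³ = 5.3×10¹⁸.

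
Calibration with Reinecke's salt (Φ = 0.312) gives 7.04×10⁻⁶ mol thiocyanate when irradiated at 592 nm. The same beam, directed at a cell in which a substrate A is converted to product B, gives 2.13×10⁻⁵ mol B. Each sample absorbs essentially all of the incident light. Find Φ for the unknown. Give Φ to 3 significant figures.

Φ = 0.944

Photons absorbed by the actinometer: 7.04×10⁻⁶ / 0.312 = 2.256×10⁻⁵ mol.
Φ(unknown) = 2.13×10⁻⁵ / 2.256×10⁻⁵ = 0.944.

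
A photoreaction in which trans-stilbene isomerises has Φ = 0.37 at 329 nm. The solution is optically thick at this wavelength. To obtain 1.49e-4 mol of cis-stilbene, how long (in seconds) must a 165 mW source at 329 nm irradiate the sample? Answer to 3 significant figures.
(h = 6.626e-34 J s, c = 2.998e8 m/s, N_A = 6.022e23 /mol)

Photons that must be absorbed: 1.49e-4 / 0.37 = 4.027e-4 mol.
Photon energy: hc/λ = 6.038e-19 J; per mole, 3.636e5 J mol⁻¹.
Energy required: 4.027e-4 × 3.636e5 = 146.4 J.
Time: 146.4 J / 0.165 W = 887 s.

t ≈ 887 s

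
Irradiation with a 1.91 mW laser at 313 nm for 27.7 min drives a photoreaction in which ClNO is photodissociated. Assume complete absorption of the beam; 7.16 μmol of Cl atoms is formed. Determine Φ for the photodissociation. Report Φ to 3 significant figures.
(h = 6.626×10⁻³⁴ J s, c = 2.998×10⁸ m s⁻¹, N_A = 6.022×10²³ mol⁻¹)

Product: 7.16 μmol = 7.16×10⁻⁶ mol.
Photon energy at 313 nm: hc/λ = (6.626×10⁻³⁴)(2.998×10⁸)/(313×10⁻⁹) = 6.347×10⁻¹⁹ J.
Energy delivered: (1.91 mW)(1662 s) = 3.174 J.
Photons incident: 3.174 / 6.347×10⁻¹⁹ = 5.001×10¹⁸, i.e. 5.001×10¹⁸/6.022×10²³ = 8.305×10⁻⁶ mol.
Φ = 7.16×10⁻⁶ mol / 8.305×10⁻⁶ mol photons = 0.862.

Φ = 0.862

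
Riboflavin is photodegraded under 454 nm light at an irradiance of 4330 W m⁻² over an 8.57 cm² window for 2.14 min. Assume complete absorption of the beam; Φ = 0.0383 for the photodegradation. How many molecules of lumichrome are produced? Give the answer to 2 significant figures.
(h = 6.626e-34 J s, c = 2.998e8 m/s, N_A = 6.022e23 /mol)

Photon energy at 454 nm: hc/λ = (6.626e-34)(2.998e8)/(454e-9) = 4.375e-19 J.
Energy delivered: (4330 W m⁻²)(8.57e-4 m²)(128.4 s) = 476.5 J.
Photons incident: 476.5 / 4.375e-19 = 1.089e21, i.e. 1.089e21/6.022e23 = 0.001808 mol.
Product: Φ × n_abs = 0.0383 × 0.001808 = 6.925e-5 mol.
As a count: 6.925e-5 × 6.022e23 = 4.2e19.

4.2e19 molecules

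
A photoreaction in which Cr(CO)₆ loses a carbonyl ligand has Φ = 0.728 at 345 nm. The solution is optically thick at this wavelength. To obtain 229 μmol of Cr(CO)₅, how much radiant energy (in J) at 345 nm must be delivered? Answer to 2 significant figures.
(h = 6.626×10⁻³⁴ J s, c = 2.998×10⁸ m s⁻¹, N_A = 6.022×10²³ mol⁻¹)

110 J

Product: 229 μmol = 2.29×10⁻⁴ mol.
Photons that must be absorbed: 2.29×10⁻⁴ / 0.728 = 3.146×10⁻⁴ mol.
Photon energy: hc/λ = 5.758×10⁻¹⁹ J; per mole, 3.467×10⁵ J mol⁻¹.
Energy required: 3.146×10⁻⁴ × 3.467×10⁵ = 110 J.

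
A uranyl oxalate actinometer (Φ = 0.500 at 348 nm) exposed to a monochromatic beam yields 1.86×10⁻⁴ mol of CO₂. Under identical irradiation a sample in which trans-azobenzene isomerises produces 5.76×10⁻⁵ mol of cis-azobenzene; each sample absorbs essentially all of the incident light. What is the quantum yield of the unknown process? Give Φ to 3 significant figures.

Φ = 0.155

Photons absorbed by the actinometer: 1.86×10⁻⁴ / 0.500 = 3.720×10⁻⁴ mol.
Φ(unknown) = 5.76×10⁻⁵ / 3.720×10⁻⁴ = 0.155.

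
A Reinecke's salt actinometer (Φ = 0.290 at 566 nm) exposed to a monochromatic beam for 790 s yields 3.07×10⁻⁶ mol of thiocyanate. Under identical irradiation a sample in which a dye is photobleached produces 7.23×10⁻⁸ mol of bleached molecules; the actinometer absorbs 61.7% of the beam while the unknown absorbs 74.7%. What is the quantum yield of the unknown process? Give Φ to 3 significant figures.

Photons absorbed by the actinometer: 3.07×10⁻⁶ / 0.290 = 1.059×10⁻⁵ mol.
Incident flux: 1.059×10⁻⁵ / 0.617 = 1.716×10⁻⁵ einstein.
Absorbed by unknown: 0.747 × 1.716×10⁻⁵ = 1.282×10⁻⁵ mol.
Φ(unknown) = 7.23×10⁻⁸ / 1.282×10⁻⁵ = 0.00564.

Φ = 0.00564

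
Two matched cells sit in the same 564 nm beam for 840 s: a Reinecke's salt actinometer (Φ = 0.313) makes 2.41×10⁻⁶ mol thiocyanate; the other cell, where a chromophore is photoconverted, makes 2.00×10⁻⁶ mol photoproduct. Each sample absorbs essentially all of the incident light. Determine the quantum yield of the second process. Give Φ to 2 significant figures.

Photons absorbed by the actinometer: 2.41×10⁻⁶ / 0.313 = 7.700×10⁻⁶ mol.
Φ(unknown) = 2.00×10⁻⁶ / 7.700×10⁻⁶ = 0.26.

Φ = 0.26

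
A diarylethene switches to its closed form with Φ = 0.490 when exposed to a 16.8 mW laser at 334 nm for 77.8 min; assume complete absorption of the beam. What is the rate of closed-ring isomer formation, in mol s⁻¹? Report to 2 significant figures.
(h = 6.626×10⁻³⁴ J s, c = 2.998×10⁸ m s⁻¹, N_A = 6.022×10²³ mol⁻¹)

Photon energy at 334 nm: hc/λ = (6.626×10⁻³⁴)(2.998×10⁸)/(334×10⁻⁹) = 5.948×10⁻¹⁹ J.
Energy delivered: (16.8 mW)(4668 s) = 78.42 J.
Photons incident: 78.42 / 5.948×10⁻¹⁹ = 1.318×10²⁰, i.e. 1.318×10²⁰/6.022×10²³ = 2.189×10⁻⁴ mol.
Product formed: 0.490 × 2.189×10⁻⁴ = 1.073×10⁻⁴ mol.
Rate: 1.073×10⁻⁴ / 4668 s = 2.3×10⁻⁸ mol s⁻¹.

2.3×10⁻⁸ mol s⁻¹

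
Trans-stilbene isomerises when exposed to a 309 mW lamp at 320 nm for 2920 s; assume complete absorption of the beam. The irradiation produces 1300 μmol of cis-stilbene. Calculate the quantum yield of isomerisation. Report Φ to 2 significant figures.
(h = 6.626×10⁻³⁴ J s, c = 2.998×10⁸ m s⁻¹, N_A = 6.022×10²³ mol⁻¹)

Φ = 0.54

Product: 1300 μmol = 0.00130 mol.
Photon energy at 320 nm: hc/λ = (6.626×10⁻³⁴)(2.998×10⁸)/(320×10⁻⁹) = 6.208×10⁻¹⁹ J.
Energy delivered: (309 mW)(2920 s) = 902.3 J.
Photons incident: 902.3 / 6.208×10⁻¹⁹ = 1.453×10²¹, i.e. 1.453×10²¹/6.022×10²³ = 0.002413 mol.
Φ = 0.00130 mol / 0.002413 mol photons = 0.54.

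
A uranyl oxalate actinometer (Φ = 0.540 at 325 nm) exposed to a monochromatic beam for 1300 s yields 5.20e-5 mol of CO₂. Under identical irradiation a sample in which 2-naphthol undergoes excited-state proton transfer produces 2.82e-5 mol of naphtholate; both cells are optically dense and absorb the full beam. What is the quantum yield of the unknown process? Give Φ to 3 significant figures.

Photons absorbed by the actinometer: 5.20e-5 / 0.540 = 9.630e-5 mol.
Φ(unknown) = 2.82e-5 / 9.630e-5 = 0.293.

Φ = 0.293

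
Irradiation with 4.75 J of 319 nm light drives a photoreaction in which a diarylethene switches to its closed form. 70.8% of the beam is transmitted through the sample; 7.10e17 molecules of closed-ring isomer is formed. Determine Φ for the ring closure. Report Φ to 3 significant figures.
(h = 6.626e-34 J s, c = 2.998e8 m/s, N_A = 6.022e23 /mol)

Product: 7.10e17 / 6.022e23 = 1.179e-6 mol.
Photon energy at 319 nm: hc/λ = (6.626e-34)(2.998e8)/(319e-9) = 6.227e-19 J.
Photons incident: 4.75 / 6.227e-19 = 7.628e18, i.e. 7.628e18/6.022e23 = 1.267e-5 mol.
Fraction absorbed: 1 − 70.8/100 = 0.2920.
Photons absorbed: 0.2920 × 1.267e-5 = 3.700e-6 mol.
Φ = 1.179e-6 mol / 3.700e-6 mol photons = 0.319.

Φ = 0.319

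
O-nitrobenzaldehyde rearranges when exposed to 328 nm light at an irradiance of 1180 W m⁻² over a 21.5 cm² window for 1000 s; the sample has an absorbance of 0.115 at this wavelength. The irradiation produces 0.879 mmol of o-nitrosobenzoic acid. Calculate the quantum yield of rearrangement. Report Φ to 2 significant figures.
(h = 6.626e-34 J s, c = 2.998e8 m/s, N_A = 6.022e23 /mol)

Φ = 0.54

Product: 0.879 mmol = 8.79e-4 mol.
Photon energy at 328 nm: hc/λ = (6.626e-34)(2.998e8)/(328e-9) = 6.056e-19 J.
Energy delivered: (1180 W m⁻²)(21.5e-4 m²)(1000 s) = 2537 J.
Photons incident: 2537 / 6.056e-19 = 4.189e21, i.e. 4.189e21/6.022e23 = 0.006956 mol.
Fraction absorbed: 1 − 10^(−0.115) = 0.2326.
Photons absorbed: 0.2326 × 0.006956 = 0.001618 mol.
Φ = 8.79e-4 mol / 0.001618 mol photons = 0.54.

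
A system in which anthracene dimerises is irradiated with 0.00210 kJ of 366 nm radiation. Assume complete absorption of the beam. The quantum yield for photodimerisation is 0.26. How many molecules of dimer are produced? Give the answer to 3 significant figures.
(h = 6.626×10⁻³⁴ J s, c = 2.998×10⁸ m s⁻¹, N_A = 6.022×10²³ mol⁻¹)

Photon energy at 366 nm: hc/λ = (6.626×10⁻³⁴)(2.998×10⁸)/(366×10⁻⁹) = 5.428×10⁻¹⁹ J.
Incident energy: 0.00210 kJ = 2.10 J.
Photons incident: 2.10 / 5.428×10⁻¹⁹ = 3.869×10¹⁸, i.e. 3.869×10¹⁸/6.022×10²³ = 6.425×10⁻⁶ mol.
Product: Φ × n_abs = 0.26 × 6.425×10⁻⁶ = 1.671×10⁻⁶ mol.
As a count: 1.671×10⁻⁶ × 6.022×10²³ = 1.01×10¹⁸.

1.01×10¹⁸ molecules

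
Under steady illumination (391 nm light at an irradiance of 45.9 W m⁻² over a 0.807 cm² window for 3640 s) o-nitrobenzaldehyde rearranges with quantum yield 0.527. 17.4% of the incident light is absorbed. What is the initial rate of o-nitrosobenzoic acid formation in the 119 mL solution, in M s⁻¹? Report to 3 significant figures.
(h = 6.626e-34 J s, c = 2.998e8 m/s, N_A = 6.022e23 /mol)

9.33e-9 M s⁻¹

Photon energy at 391 nm: hc/λ = (6.626e-34)(2.998e8)/(391e-9) = 5.080e-19 J.
Energy delivered: (45.9 W m⁻²)(0.807e-4 m²)(3640 s) = 13.48 J.
Photons incident: 13.48 / 5.080e-19 = 2.654e19, i.e. 2.654e19/6.022e23 = 4.407e-5 mol.
Photons absorbed: 0.174 × 4.407e-5 = 7.668e-6 mol.
Product formed: 0.527 × 7.668e-6 = 4.041e-6 mol.
Rate: 4.041e-6 mol / (3640 s × 0.119 L) = 9.33e-9 M s⁻¹.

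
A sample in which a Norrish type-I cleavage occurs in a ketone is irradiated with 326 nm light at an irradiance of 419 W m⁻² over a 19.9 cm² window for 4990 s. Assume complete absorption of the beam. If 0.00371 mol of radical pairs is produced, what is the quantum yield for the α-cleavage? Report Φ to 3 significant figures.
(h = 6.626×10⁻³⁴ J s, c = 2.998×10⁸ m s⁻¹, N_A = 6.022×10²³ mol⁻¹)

Φ = 0.327

Photon energy at 326 nm: hc/λ = (6.626×10⁻³⁴)(2.998×10⁸)/(326×10⁻⁹) = 6.093×10⁻¹⁹ J.
Energy delivered: (419 W m⁻²)(19.9×10⁻⁴ m²)(4990 s) = 4161 J.
Photons incident: 4161 / 6.093×10⁻¹⁹ = 6.829×10²¹, i.e. 6.829×10²¹/6.022×10²³ = 0.01134 mol.
Φ = 0.00371 mol / 0.01134 mol photons = 0.327.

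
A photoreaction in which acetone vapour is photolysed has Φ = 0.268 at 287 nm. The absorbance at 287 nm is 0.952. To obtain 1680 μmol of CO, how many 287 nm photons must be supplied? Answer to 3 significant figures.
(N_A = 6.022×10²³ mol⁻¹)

4.25×10²¹ photons

Product: 1680 μmol = 0.00168 mol.
Photons that must be absorbed: 0.00168 / 0.268 = 0.006269 mol.
Fraction absorbed: 1 − 10^(−0.952) = 0.8883.
Incident photons needed: 0.006269 / 0.8883 = 0.007057 mol.
Photon count: 0.007057 × 6.022×10²³ = 4.25×10²¹.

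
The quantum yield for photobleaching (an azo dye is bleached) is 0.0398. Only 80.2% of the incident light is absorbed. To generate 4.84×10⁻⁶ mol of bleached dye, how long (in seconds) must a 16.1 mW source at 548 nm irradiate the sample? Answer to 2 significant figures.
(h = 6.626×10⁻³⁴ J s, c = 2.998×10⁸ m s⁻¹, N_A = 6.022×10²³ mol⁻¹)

t ≈ 2100 s

Photons that must be absorbed: 4.84×10⁻⁶ / 0.0398 = 1.216×10⁻⁴ mol.
Incident photons needed: 1.216×10⁻⁴ / 0.802 = 1.516×10⁻⁴ mol.
Photon energy: hc/λ = 3.625×10⁻¹⁹ J; per mole, 2.183×10⁵ J mol⁻¹.
Energy required: 1.516×10⁻⁴ × 2.183×10⁵ = 33.09 J.
Time: 33.09 J / 0.0161 W = 2100 s.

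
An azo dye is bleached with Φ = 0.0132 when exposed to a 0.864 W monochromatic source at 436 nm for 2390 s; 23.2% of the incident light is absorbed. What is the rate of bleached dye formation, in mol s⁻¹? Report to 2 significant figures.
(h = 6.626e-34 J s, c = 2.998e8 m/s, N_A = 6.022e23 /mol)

9.6e-9 mol s⁻¹

Photon energy at 436 nm: hc/λ = (6.626e-34)(2.998e8)/(436e-9) = 4.556e-19 J.
Energy delivered: (0.864 W)(2390 s) = 2065 J.
Photons incident: 2065 / 4.556e-19 = 4.532e21, i.e. 4.532e21/6.022e23 = 0.007526 mol.
Photons absorbed: 0.232 × 0.007526 = 0.001746 mol.
Product formed: 0.0132 × 0.001746 = 2.305e-5 mol.
Rate: 2.305e-5 / 2390 s = 9.6e-9 mol s⁻¹.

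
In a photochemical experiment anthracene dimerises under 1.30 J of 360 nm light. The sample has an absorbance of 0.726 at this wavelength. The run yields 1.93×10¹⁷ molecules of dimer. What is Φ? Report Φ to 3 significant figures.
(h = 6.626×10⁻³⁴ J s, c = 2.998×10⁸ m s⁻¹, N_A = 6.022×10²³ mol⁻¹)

Φ = 0.101

Product: 1.93×10¹⁷ / 6.022×10²³ = 3.205×10⁻⁷ mol.
Photon energy at 360 nm: hc/λ = (6.626×10⁻³⁴)(2.998×10⁸)/(360×10⁻⁹) = 5.518×10⁻¹⁹ J.
Photons incident: 1.30 / 5.518×10⁻¹⁹ = 2.356×10¹⁸, i.e. 2.356×10¹⁸/6.022×10²³ = 3.912×10⁻⁶ mol.
Fraction absorbed: 1 − 10^(−0.726) = 0.8121.
Photons absorbed: 0.8121 × 3.912×10⁻⁶ = 3.177×10⁻⁶ mol.
Φ = 3.205×10⁻⁷ mol / 3.177×10⁻⁶ mol photons = 0.101.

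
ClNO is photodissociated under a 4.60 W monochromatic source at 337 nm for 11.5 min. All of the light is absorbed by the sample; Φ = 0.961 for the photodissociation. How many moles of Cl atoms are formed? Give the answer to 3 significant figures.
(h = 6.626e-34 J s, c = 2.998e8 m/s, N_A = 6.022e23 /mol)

Photon energy at 337 nm: hc/λ = (6.626e-34)(2.998e8)/(337e-9) = 5.895e-19 J.
Energy delivered: (4.60 W)(690 s) = 3174 J.
Photons incident: 3174 / 5.895e-19 = 5.384e21, i.e. 5.384e21/6.022e23 = 0.008941 mol.
Product: Φ × n_abs = 0.961 × 0.008941 = 0.008592 mol.

0.00859 mol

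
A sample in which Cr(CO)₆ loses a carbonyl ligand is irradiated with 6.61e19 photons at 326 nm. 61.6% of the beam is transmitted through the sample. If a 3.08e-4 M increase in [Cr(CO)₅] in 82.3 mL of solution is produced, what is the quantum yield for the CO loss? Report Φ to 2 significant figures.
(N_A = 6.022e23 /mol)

Φ = 0.60

Product: (3.08e-4 M)(0.0823 L) = 2.535e-5 mol.
Moles of photons: 6.61e19 / 6.022e23 = 1.098e-4 mol.
Fraction absorbed: 1 − 61.6/100 = 0.3840.
Photons absorbed: 0.3840 × 1.098e-4 = 4.216e-5 mol.
Φ = 2.535e-5 mol / 4.216e-5 mol photons = 0.60.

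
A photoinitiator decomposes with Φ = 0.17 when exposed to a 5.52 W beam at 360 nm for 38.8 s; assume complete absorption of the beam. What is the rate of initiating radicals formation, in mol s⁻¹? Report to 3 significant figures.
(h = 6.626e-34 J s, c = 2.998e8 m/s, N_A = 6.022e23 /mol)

Photon energy at 360 nm: hc/λ = (6.626e-34)(2.998e8)/(360e-9) = 5.518e-19 J.
Energy delivered: (5.52 W)(38.8 s) = 214.2 J.
Photons incident: 214.2 / 5.518e-19 = 3.882e20, i.e. 3.882e20/6.022e23 = 6.446e-4 mol.
Product formed: 0.17 × 6.446e-4 = 1.096e-4 mol.
Rate: 1.096e-4 / 38.8 s = 2.82e-6 mol s⁻¹.

2.82e-6 mol s⁻¹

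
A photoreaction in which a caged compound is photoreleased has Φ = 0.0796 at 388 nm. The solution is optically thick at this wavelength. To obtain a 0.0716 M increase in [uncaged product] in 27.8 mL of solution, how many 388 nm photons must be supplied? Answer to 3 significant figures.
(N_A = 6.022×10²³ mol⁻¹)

Product: (0.0716 M)(0.0278 L) = 0.001990 mol.
Photons that must be absorbed: 0.001990 / 0.0796 = 0.02500 mol.
Photon count: 0.02500 × 6.022×10²³ = 1.51×10²².

1.51×10²² photons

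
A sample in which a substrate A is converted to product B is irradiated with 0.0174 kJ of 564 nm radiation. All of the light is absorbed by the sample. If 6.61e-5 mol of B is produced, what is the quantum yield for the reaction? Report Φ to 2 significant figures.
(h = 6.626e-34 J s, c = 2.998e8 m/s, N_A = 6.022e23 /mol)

Φ = 0.81

Photon energy at 564 nm: hc/λ = (6.626e-34)(2.998e8)/(564e-9) = 3.522e-19 J.
Incident energy: 0.0174 kJ = 17.4 J.
Photons incident: 17.4 / 3.522e-19 = 4.940e19, i.e. 4.940e19/6.022e23 = 8.203e-5 mol.
Φ = 6.61e-5 mol / 8.203e-5 mol photons = 0.81.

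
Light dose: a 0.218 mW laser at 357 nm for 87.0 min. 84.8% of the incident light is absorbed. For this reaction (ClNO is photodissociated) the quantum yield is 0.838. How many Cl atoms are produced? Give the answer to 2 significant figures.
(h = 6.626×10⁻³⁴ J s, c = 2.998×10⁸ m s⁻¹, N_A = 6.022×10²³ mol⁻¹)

Photon energy at 357 nm: hc/λ = (6.626×10⁻³⁴)(2.998×10⁸)/(357×10⁻⁹) = 5.564×10⁻¹⁹ J.
Energy delivered: (0.218 mW)(5220 s) = 1.138 J.
Photons incident: 1.138 / 5.564×10⁻¹⁹ = 2.045×10¹⁸, i.e. 2.045×10¹⁸/6.022×10²³ = 3.396×10⁻⁶ mol.
Photons absorbed: 0.848 × 3.396×10⁻⁶ = 2.880×10⁻⁶ mol.
Product: Φ × n_abs = 0.838 × 2.880×10⁻⁶ = 2.413×10⁻⁶ mol.
As a count: 2.413×10⁻⁶ × 6.022×10²³ = 1.5×10¹⁸.

1.5×10¹⁸ atoms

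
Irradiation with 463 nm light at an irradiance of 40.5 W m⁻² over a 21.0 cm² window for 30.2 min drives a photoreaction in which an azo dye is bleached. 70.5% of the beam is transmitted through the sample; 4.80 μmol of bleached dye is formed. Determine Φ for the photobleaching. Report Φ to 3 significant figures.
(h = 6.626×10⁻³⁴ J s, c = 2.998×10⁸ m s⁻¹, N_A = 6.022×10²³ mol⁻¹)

Product: 4.80 μmol = 4.80×10⁻⁶ mol.
Photon energy at 463 nm: hc/λ = (6.626×10⁻³⁴)(2.998×10⁸)/(463×10⁻⁹) = 4.290×10⁻¹⁹ J.
Energy delivered: (40.5 W m⁻²)(21.0×10⁻⁴ m²)(1812 s) = 154.1 J.
Photons incident: 154.1 / 4.290×10⁻¹⁹ = 3.592×10²⁰, i.e. 3.592×10²⁰/6.022×10²³ = 5.965×10⁻⁴ mol.
Fraction absorbed: 1 − 70.5/100 = 0.2950.
Photons absorbed: 0.2950 × 5.965×10⁻⁴ = 1.760×10⁻⁴ mol.
Φ = 4.80×10⁻⁶ mol / 1.760×10⁻⁴ mol photons = 0.0273.

Φ = 0.0273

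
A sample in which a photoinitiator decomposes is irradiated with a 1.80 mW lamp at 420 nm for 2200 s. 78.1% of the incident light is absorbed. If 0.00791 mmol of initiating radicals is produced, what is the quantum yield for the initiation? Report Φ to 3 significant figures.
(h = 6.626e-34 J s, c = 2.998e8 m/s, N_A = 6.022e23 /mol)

Product: 0.00791 mmol = 7.91e-6 mol.
Photon energy at 420 nm: hc/λ = (6.626e-34)(2.998e8)/(420e-9) = 4.730e-19 J.
Energy delivered: (1.80 mW)(2200 s) = 3.960 J.
Photons incident: 3.960 / 4.730e-19 = 8.372e18, i.e. 8.372e18/6.022e23 = 1.390e-5 mol.
Photons absorbed: 0.781 × 1.390e-5 = 1.086e-5 mol.
Φ = 7.91e-6 mol / 1.086e-5 mol photons = 0.728.

Φ = 0.728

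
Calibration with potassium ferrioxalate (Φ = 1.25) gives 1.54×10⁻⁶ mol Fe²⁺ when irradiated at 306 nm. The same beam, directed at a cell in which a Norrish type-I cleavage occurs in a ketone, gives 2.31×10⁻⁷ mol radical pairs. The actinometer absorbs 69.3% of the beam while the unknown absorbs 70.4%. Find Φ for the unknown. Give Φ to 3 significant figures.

Φ = 0.185

Photons absorbed by the actinometer: 1.54×10⁻⁶ / 1.25 = 1.232×10⁻⁶ mol.
Incident flux: 1.232×10⁻⁶ / 0.693 = 1.778×10⁻⁶ einstein.
Absorbed by unknown: 0.704 × 1.778×10⁻⁶ = 1.252×10⁻⁶ mol.
Φ(unknown) = 2.31×10⁻⁷ / 1.252×10⁻⁶ = 0.185.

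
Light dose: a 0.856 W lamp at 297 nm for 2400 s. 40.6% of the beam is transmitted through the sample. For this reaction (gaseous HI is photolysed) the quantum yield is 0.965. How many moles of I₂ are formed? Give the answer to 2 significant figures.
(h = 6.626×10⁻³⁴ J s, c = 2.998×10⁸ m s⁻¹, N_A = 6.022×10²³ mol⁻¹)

Photon energy at 297 nm: hc/λ = (6.626×10⁻³⁴)(2.998×10⁸)/(297×10⁻⁹) = 6.688×10⁻¹⁹ J.
Energy delivered: (0.856 W)(2400 s) = 2054 J.
Photons incident: 2054 / 6.688×10⁻¹⁹ = 3.071×10²¹, i.e. 3.071×10²¹/6.022×10²³ = 0.005100 mol.
Fraction absorbed: 1 − 40.6/100 = 0.5940.
Photons absorbed: 0.5940 × 0.005100 = 0.003029 mol.
Product: Φ × n_abs = 0.965 × 0.003029 = 0.002923 mol.

0.0029 mol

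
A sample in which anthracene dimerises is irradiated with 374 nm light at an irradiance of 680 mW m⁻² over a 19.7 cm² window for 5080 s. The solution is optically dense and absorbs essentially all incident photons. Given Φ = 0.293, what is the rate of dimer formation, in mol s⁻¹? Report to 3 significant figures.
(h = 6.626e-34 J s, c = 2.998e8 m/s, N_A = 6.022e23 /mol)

Photon energy at 374 nm: hc/λ = (6.626e-34)(2.998e8)/(374e-9) = 5.311e-19 J.
Energy delivered: (680 mW m⁻²)(19.7e-4 m²)(5080 s) = 6.805 J.
Photons incident: 6.805 / 5.311e-19 = 1.281e19, i.e. 1.281e19/6.022e23 = 2.127e-5 mol.
Product formed: 0.293 × 2.127e-5 = 6.232e-6 mol.
Rate: 6.232e-6 / 5080 s = 1.23e-9 mol s⁻¹.

1.23e-9 mol s⁻¹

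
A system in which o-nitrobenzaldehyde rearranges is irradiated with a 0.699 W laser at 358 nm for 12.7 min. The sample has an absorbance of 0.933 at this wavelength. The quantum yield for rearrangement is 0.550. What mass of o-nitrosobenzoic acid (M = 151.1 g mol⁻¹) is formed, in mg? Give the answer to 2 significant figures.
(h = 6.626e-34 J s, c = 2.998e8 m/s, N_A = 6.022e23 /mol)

120 mg

Photon energy at 358 nm: hc/λ = (6.626e-34)(2.998e8)/(358e-9) = 5.549e-19 J.
Energy delivered: (0.699 W)(762 s) = 532.6 J.
Photons incident: 532.6 / 5.549e-19 = 9.598e20, i.e. 9.598e20/6.022e23 = 0.001594 mol.
Fraction absorbed: 1 − 10^(−0.933) = 0.8833.
Photons absorbed: 0.8833 × 0.001594 = 0.001408 mol.
Product: Φ × n_abs = 0.550 × 0.001408 = 7.744e-4 mol.
Mass: 7.744e-4 × 151.1 = 0.1170 g = 120 mg.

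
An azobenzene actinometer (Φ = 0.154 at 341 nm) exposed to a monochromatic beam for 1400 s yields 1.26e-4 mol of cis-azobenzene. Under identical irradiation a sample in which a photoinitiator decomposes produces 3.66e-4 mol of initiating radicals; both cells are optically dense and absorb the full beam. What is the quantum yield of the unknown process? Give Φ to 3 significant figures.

Photons absorbed by the actinometer: 1.26e-4 / 0.154 = 8.182e-4 mol.
Φ(unknown) = 3.66e-4 / 8.182e-4 = 0.447.

Φ = 0.447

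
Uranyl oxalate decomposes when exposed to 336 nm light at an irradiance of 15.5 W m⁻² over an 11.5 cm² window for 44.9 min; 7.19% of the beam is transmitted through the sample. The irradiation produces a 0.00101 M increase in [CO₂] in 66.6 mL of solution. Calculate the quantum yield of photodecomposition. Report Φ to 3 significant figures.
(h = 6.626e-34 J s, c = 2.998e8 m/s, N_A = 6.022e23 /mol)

Φ = 0.537

Product: (0.00101 M)(0.0666 L) = 6.727e-5 mol.
Photon energy at 336 nm: hc/λ = (6.626e-34)(2.998e8)/(336e-9) = 5.912e-19 J.
Energy delivered: (15.5 W m⁻²)(11.5e-4 m²)(2694 s) = 48.02 J.
Photons incident: 48.02 / 5.912e-19 = 8.122e19, i.e. 8.122e19/6.022e23 = 1.349e-4 mol.
Fraction absorbed: 1 − 7.19/100 = 0.9281.
Photons absorbed: 0.9281 × 1.349e-4 = 1.252e-4 mol.
Φ = 6.727e-5 mol / 1.252e-4 mol photons = 0.537.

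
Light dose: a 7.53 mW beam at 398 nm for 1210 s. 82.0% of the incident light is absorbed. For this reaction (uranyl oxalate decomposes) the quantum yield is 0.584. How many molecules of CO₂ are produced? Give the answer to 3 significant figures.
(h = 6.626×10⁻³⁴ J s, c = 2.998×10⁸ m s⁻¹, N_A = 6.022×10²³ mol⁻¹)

Photon energy at 398 nm: hc/λ = (6.626×10⁻³⁴)(2.998×10⁸)/(398×10⁻⁹) = 4.991×10⁻¹⁹ J.
Energy delivered: (7.53 mW)(1210 s) = 9.111 J.
Photons incident: 9.111 / 4.991×10⁻¹⁹ = 1.825×10¹⁹, i.e. 1.825×10¹⁹/6.022×10²³ = 3.031×10⁻⁵ mol.
Photons absorbed: 0.820 × 3.031×10⁻⁵ = 2.485×10⁻⁵ mol.
Product: Φ × n_abs = 0.584 × 2.485×10⁻⁵ = 1.451×10⁻⁵ mol.
As a count: 1.451×10⁻⁵ × 6.022×10²³ = 8.74×10¹⁸.

8.74×10¹⁸ molecules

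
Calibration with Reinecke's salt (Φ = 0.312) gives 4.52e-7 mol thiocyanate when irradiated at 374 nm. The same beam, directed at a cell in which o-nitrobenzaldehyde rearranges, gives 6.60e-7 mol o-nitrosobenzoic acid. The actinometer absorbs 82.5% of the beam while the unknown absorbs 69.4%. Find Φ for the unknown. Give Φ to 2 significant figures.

Photons absorbed by the actinometer: 4.52e-7 / 0.312 = 1.449e-6 mol.
Incident flux: 1.449e-6 / 0.825 = 1.756e-6 einstein.
Absorbed by unknown: 0.694 × 1.756e-6 = 1.219e-6 mol.
Φ(unknown) = 6.60e-7 / 1.219e-6 = 0.54.

Φ = 0.54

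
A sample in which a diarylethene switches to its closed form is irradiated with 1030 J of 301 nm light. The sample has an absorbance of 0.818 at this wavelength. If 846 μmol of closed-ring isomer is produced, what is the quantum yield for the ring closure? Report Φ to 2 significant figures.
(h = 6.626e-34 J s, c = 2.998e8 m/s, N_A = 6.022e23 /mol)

Φ = 0.38

Product: 846 μmol = 8.46e-4 mol.
Photon energy at 301 nm: hc/λ = (6.626e-34)(2.998e8)/(301e-9) = 6.600e-19 J.
Photons incident: 1030 / 6.600e-19 = 1.561e21, i.e. 1.561e21/6.022e23 = 0.002592 mol.
Fraction absorbed: 1 − 10^(−0.818) = 0.8479.
Photons absorbed: 0.8479 × 0.002592 = 0.002198 mol.
Φ = 8.46e-4 mol / 0.002198 mol photons = 0.38.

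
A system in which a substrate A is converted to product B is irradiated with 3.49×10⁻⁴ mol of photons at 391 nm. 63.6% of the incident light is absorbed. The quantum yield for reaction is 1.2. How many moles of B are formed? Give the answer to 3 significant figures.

2.66×10⁻⁴ mol

Photons absorbed: 0.636 × 3.49×10⁻⁴ = 2.220×10⁻⁴ mol.
Product: Φ × n_abs = 1.2 × 2.220×10⁻⁴ = 2.664×10⁻⁴ mol.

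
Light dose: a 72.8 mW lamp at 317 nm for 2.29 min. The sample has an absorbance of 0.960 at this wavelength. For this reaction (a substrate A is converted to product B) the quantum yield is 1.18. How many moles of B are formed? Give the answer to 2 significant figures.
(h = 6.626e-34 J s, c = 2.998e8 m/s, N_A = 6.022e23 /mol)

Photon energy at 317 nm: hc/λ = (6.626e-34)(2.998e8)/(317e-9) = 6.266e-19 J.
Energy delivered: (72.8 mW)(137.4 s) = 10.00 J.
Photons incident: 10.00 / 6.266e-19 = 1.596e19, i.e. 1.596e19/6.022e23 = 2.650e-5 mol.
Fraction absorbed: 1 − 10^(−0.960) = 0.8904.
Photons absorbed: 0.8904 × 2.650e-5 = 2.360e-5 mol.
Product: Φ × n_abs = 1.18 × 2.360e-5 = 2.785e-5 mol.

2.8e-5 mol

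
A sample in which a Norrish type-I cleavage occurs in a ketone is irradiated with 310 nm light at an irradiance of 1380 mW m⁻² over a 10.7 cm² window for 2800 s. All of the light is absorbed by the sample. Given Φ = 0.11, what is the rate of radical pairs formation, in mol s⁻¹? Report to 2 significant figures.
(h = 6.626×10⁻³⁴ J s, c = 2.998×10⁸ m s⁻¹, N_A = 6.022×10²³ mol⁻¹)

4.2×10⁻¹⁰ mol s⁻¹

Photon energy at 310 nm: hc/λ = (6.626×10⁻³⁴)(2.998×10⁸)/(310×10⁻⁹) = 6.408×10⁻¹⁹ J.
Energy delivered: (1380 mW m⁻²)(10.7×10⁻⁴ m²)(2800 s) = 4.134 J.
Photons incident: 4.134 / 6.408×10⁻¹⁹ = 6.451×10¹⁸, i.e. 6.451×10¹⁸/6.022×10²³ = 1.071×10⁻⁵ mol.
Product formed: 0.11 × 1.071×10⁻⁵ = 1.178×10⁻⁶ mol.
Rate: 1.178×10⁻⁶ / 2800 s = 4.2×10⁻¹⁰ mol s⁻¹.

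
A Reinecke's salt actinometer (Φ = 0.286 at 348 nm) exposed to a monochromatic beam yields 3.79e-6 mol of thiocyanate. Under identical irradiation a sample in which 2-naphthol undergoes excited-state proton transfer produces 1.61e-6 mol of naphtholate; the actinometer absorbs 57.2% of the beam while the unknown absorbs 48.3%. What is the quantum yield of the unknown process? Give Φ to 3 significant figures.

Photons absorbed by the actinometer: 3.79e-6 / 0.286 = 1.325e-5 mol.
Incident flux: 1.325e-5 / 0.572 = 2.316e-5 einstein.
Absorbed by unknown: 0.483 × 2.316e-5 = 1.119e-5 mol.
Φ(unknown) = 1.61e-6 / 1.119e-5 = 0.144.

Φ = 0.144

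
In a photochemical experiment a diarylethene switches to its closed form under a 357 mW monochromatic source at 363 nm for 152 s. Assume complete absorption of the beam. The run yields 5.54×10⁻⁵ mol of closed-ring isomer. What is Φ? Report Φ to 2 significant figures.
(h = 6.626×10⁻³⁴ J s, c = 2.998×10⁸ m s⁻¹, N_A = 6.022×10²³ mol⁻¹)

Photon energy at 363 nm: hc/λ = (6.626×10⁻³⁴)(2.998×10⁸)/(363×10⁻⁹) = 5.472×10⁻¹⁹ J.
Energy delivered: (357 mW)(152 s) = 54.26 J.
Photons incident: 54.26 / 5.472×10⁻¹⁹ = 9.916×10¹⁹, i.e. 9.916×10¹⁹/6.022×10²³ = 1.647×10⁻⁴ mol.
Φ = 5.54×10⁻⁵ mol / 1.647×10⁻⁴ mol photons = 0.34.

Φ = 0.34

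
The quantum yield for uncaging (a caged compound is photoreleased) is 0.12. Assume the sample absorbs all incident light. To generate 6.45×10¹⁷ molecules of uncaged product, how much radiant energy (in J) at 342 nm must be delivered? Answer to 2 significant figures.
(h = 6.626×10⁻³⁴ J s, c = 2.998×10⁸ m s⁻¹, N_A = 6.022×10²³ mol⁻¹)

Product: 6.45×10¹⁷ / 6.022×10²³ = 1.071×10⁻⁶ mol.
Photons that must be absorbed: 1.071×10⁻⁶ / 0.12 = 8.925×10⁻⁶ mol.
Photon energy: hc/λ = 5.808×10⁻¹⁹ J; per mole, 3.498×10⁵ J mol⁻¹.
Energy required: 8.925×10⁻⁶ × 3.498×10⁵ = 3.1 J.

3.1 J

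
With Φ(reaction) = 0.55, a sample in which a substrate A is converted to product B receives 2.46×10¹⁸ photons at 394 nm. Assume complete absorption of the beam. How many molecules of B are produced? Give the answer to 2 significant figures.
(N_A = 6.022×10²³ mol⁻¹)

1.4×10¹⁸ molecules

Moles of photons: 2.46×10¹⁸ / 6.022×10²³ = 4.085×10⁻⁶ mol.
Product: Φ × n_abs = 0.55 × 4.085×10⁻⁶ = 2.247×10⁻⁶ mol.
As a count: 2.247×10⁻⁶ × 6.022×10²³ = 1.4×10¹⁸.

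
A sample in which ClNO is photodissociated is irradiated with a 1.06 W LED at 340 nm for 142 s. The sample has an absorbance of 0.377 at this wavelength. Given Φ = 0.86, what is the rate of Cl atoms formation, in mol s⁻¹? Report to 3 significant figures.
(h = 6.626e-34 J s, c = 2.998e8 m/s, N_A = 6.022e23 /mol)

1.50e-6 mol s⁻¹

Photon energy at 340 nm: hc/λ = (6.626e-34)(2.998e8)/(340e-9) = 5.843e-19 J.
Energy delivered: (1.06 W)(142 s) = 150.5 J.
Photons incident: 150.5 / 5.843e-19 = 2.576e20, i.e. 2.576e20/6.022e23 = 4.278e-4 mol.
Fraction absorbed: 1 − 10^(−0.377) = 0.5802.
Photons absorbed: 0.5802 × 4.278e-4 = 2.482e-4 mol.
Product formed: 0.86 × 2.482e-4 = 2.135e-4 mol.
Rate: 2.135e-4 / 142 s = 1.50e-6 mol s⁻¹.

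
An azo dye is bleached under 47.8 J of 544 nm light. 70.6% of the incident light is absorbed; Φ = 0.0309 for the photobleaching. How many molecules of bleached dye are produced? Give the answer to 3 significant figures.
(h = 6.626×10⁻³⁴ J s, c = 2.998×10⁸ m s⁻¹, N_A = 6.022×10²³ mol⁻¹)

2.86×10¹⁸ molecules

Photon energy at 544 nm: hc/λ = (6.626×10⁻³⁴)(2.998×10⁸)/(544×10⁻⁹) = 3.652×10⁻¹⁹ J.
Photons incident: 47.8 / 3.652×10⁻¹⁹ = 1.309×10²⁰, i.e. 1.309×10²⁰/6.022×10²³ = 2.174×10⁻⁴ mol.
Photons absorbed: 0.706 × 2.174×10⁻⁴ = 1.535×10⁻⁴ mol.
Product: Φ × n_abs = 0.0309 × 1.535×10⁻⁴ = 4.743×10⁻⁶ mol.
As a count: 4.743×10⁻⁶ × 6.022×10²³ = 2.86×10¹⁸.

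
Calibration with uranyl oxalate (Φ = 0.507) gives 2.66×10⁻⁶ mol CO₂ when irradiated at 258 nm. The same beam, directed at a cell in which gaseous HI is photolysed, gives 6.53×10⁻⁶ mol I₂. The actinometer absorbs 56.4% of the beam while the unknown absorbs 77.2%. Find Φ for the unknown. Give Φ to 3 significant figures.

Photons absorbed by the actinometer: 2.66×10⁻⁶ / 0.507 = 5.247×10⁻⁶ mol.
Incident flux: 5.247×10⁻⁶ / 0.564 = 9.303×10⁻⁶ einstein.
Absorbed by unknown: 0.772 × 9.303×10⁻⁶ = 7.182×10⁻⁶ mol.
Φ(unknown) = 6.53×10⁻⁶ / 7.182×10⁻⁶ = 0.909.

Φ = 0.909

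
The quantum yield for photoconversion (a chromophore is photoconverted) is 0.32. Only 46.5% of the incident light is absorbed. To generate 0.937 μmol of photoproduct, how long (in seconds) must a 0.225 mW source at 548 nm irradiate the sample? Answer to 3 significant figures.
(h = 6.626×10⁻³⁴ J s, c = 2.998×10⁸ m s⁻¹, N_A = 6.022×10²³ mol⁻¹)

t ≈ 6110 s

Product: 0.937 μmol = 9.37×10⁻⁷ mol.
Photons that must be absorbed: 9.37×10⁻⁷ / 0.32 = 2.928×10⁻⁶ mol.
Incident photons needed: 2.928×10⁻⁶ / 0.465 = 6.297×10⁻⁶ mol.
Photon energy: hc/λ = 3.625×10⁻¹⁹ J; per mole, 2.183×10⁵ J mol⁻¹.
Energy required: 6.297×10⁻⁶ × 2.183×10⁵ = 1.375 J.
Time: 1.375 J / 0.000225 W = 6110 s.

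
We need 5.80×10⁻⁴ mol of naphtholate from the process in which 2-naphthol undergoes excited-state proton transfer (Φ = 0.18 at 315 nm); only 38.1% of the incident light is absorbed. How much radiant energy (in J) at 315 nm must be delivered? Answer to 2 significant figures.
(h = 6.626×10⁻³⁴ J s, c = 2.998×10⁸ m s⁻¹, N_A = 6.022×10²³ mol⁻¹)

Photons that must be absorbed: 5.80×10⁻⁴ / 0.18 = 0.003222 mol.
Incident photons needed: 0.003222 / 0.381 = 0.008457 mol.
Photon energy: hc/λ = 6.306×10⁻¹⁹ J; per mole, 3.797×10⁵ J mol⁻¹.
Energy required: 0.008457 × 3.797×10⁵ = 3200 J.

3200 J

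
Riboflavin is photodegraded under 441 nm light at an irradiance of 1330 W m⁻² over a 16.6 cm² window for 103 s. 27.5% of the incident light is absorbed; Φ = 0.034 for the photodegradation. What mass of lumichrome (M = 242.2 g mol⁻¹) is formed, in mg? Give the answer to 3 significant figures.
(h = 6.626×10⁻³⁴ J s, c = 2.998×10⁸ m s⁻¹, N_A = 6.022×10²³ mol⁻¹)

1.90 mg

Photon energy at 441 nm: hc/λ = (6.626×10⁻³⁴)(2.998×10⁸)/(441×10⁻⁹) = 4.504×10⁻¹⁹ J.
Energy delivered: (1330 W m⁻²)(16.6×10⁻⁴ m²)(103 s) = 227.4 J.
Photons incident: 227.4 / 4.504×10⁻¹⁹ = 5.049×10²⁰, i.e. 5.049×10²⁰/6.022×10²³ = 8.384×10⁻⁴ mol.
Photons absorbed: 0.275 × 8.384×10⁻⁴ = 2.306×10⁻⁴ mol.
Product: Φ × n_abs = 0.034 × 2.306×10⁻⁴ = 7.840×10⁻⁶ mol.
Mass: 7.840×10⁻⁶ × 242.2 = 0.001899 g = 1.90 mg.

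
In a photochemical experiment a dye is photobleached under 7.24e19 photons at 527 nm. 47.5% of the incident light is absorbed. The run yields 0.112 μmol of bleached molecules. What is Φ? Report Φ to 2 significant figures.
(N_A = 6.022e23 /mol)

Φ = 0.0020

Product: 0.112 μmol = 1.12e-7 mol.
Moles of photons: 7.24e19 / 6.022e23 = 1.202e-4 mol.
Photons absorbed: 0.475 × 1.202e-4 = 5.709e-5 mol.
Φ = 1.12e-7 mol / 5.709e-5 mol photons = 0.0020.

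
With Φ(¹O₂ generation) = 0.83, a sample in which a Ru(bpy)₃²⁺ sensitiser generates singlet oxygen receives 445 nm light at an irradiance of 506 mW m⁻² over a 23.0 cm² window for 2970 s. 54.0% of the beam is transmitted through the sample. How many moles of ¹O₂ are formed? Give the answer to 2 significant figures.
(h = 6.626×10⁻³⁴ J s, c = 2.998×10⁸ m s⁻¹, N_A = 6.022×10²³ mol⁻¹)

4.9×10⁻⁶ mol

Photon energy at 445 nm: hc/λ = (6.626×10⁻³⁴)(2.998×10⁸)/(445×10⁻⁹) = 4.464×10⁻¹⁹ J.
Energy delivered: (506 mW m⁻²)(23.0×10⁻⁴ m²)(2970 s) = 3.456 J.
Photons incident: 3.456 / 4.464×10⁻¹⁹ = 7.742×10¹⁸, i.e. 7.742×10¹⁸/6.022×10²³ = 1.286×10⁻⁵ mol.
Fraction absorbed: 1 − 54.0/100 = 0.4600.
Photons absorbed: 0.4600 × 1.286×10⁻⁵ = 5.916×10⁻⁶ mol.
Product: Φ × n_abs = 0.83 × 5.916×10⁻⁶ = 4.910×10⁻⁶ mol.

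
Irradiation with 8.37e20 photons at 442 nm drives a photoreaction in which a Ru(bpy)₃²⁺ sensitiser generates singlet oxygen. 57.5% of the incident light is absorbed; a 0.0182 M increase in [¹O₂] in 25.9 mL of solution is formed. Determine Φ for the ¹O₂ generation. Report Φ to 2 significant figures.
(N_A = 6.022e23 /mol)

Product: (0.0182 M)(0.0259 L) = 4.714e-4 mol.
Moles of photons: 8.37e20 / 6.022e23 = 0.001390 mol.
Photons absorbed: 0.575 × 0.001390 = 7.992e-4 mol.
Φ = 4.714e-4 mol / 7.992e-4 mol photons = 0.59.

Φ = 0.59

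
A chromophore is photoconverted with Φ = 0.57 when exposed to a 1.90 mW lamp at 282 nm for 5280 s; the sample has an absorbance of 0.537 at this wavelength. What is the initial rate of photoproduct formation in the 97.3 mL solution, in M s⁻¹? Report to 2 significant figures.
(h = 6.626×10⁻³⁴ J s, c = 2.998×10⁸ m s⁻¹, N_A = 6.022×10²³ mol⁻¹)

1.9×10⁻⁸ M s⁻¹

Photon energy at 282 nm: hc/λ = (6.626×10⁻³⁴)(2.998×10⁸)/(282×10⁻⁹) = 7.044×10⁻¹⁹ J.
Energy delivered: (1.90 mW)(5280 s) = 10.03 J.
Photons incident: 10.03 / 7.044×10⁻¹⁹ = 1.424×10¹⁹, i.e. 1.424×10¹⁹/6.022×10²³ = 2.365×10⁻⁵ mol.
Fraction absorbed: 1 − 10^(−0.537) = 0.7096.
Photons absorbed: 0.7096 × 2.365×10⁻⁵ = 1.678×10⁻⁵ mol.
Product formed: 0.57 × 1.678×10⁻⁵ = 9.565×10⁻⁶ mol.
Rate: 9.565×10⁻⁶ mol / (5280 s × 0.0973 L) = 1.9×10⁻⁸ M s⁻¹.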